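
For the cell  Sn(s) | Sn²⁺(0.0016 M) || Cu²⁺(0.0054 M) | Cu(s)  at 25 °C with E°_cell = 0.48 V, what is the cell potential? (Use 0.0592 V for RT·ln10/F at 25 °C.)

0.496 V

Balancing electrons gives n = 2; the reaction quotient is Q = [Sn²⁺]/[Cu²⁺] = 0.296.
At 25 °C, E = E° − (0.0592/n) log Q = 0.48 − (0.0592/2)(-0.528) = 0.480 + 0.016 = 0.496 V.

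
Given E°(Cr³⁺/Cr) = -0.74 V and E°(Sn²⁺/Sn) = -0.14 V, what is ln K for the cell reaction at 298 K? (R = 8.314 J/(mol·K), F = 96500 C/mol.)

ln K = 140.2

E°_cell = -0.14 − (-0.74) = 0.60 V, with n = 6 electrons transferred.
At equilibrium E = 0, so the Nernst equation gives ln K = nFE°/RT = (6)(96500)(0.60)/((8.314)(298)) = 140.22.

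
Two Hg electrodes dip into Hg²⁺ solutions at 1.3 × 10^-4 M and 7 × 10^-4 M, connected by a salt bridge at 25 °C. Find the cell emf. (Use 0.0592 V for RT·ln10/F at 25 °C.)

0.022 V

Both half-cells are Hg²⁺/Hg, so E°_cell = 0. The concentrated side is the cathode; the cell reaction moves Hg²⁺ from high to low concentration with n = 2.
Q = [Hg²⁺]_dilute/[Hg²⁺]_conc = 1.3 × 10^-4/7 × 10^-4 = 0.186.
E = 0 − (0.0592/2) log Q = −(0.0592/2)(-0.731) = 0.0216 V.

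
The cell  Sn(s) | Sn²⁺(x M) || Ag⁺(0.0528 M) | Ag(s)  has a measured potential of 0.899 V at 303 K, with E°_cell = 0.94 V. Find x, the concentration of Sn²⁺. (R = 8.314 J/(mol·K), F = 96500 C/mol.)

0.064 M

From the Nernst equation, ln Q = nF(E° − E)/RT = 2×96500×(0.94 − 0.899)/(8.314×303) = 3.141, so Q = 23.1.
With Q = [Sn²⁺]/[Ag⁺]^2 and the known concentrations, [Sn²⁺] in the numerator gives [Sn²⁺] = 0.064 M.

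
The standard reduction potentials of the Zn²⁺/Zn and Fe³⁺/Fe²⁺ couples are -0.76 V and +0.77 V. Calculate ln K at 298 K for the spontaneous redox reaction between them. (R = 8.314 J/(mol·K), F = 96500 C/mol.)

ln K = 119.2

E°_cell = +0.77 − (-0.76) = 1.53 V, with n = 2 electrons transferred.
At equilibrium E = 0, so the Nernst equation gives ln K = nFE°/RT = (2)(96500)(1.53)/((8.314)(298)) = 119.19.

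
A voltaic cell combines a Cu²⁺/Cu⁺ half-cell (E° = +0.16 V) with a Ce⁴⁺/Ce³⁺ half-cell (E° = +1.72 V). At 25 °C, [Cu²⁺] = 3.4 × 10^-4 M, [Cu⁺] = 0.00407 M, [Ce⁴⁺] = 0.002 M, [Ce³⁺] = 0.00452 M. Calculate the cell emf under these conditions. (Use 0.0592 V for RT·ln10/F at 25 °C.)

The Ce⁴⁺/Ce³⁺ couple has the higher reduction potential and acts as the cathode, so E°_cell = +1.72 − (+0.16) = 1.56 V.
Balancing electrons gives n = 1; the reaction quotient is Q = [Cu²⁺]·[Ce³⁺]/([Cu⁺]·[Ce⁴⁺]) = 0.189.
At 25 °C, E = E° − (0.0592/n) log Q = 1.56 − (0.0592/1)(-0.724) = 1.560 + 0.043 = 1.603 V.

1.60 V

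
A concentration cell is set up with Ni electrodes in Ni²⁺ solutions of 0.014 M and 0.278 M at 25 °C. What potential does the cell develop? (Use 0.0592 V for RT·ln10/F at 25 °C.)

0.038 V

Both half-cells are Ni²⁺/Ni, so E°_cell = 0. The concentrated side is the cathode; the cell reaction moves Ni²⁺ from high to low concentration with n = 2.
Q = [Ni²⁺]_dilute/[Ni²⁺]_conc = 0.014/0.278 = 0.0504.
E = 0 − (0.0592/2) log Q = −(0.0592/2)(-1.298) = 0.0384 V.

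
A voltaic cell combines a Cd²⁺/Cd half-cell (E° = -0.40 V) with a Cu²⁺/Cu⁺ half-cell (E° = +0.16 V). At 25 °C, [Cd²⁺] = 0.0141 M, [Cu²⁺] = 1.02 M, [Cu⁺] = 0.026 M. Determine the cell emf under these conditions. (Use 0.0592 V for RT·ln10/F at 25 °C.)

0.709 V

The Cu²⁺/Cu⁺ couple has the higher reduction potential and acts as the cathode, so E°_cell = +0.16 − (-0.40) = 0.56 V.
Balancing electrons gives n = 2; the reaction quotient is Q = [Cd²⁺]·[Cu⁺]^2/[Cu²⁺]^2 = 9.16 × 10^-6.
At 25 °C, E = E° − (0.0592/n) log Q = 0.56 − (0.0592/2)(-5.038) = 0.560 + 0.149 = 0.709 V.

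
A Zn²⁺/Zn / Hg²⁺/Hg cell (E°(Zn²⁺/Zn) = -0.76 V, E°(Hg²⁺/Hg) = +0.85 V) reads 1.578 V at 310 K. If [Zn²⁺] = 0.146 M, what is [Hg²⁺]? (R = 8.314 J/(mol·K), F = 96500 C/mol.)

From the Nernst equation, ln Q = nF(E° − E)/RT = 2×96500×(1.61 − 1.578)/(8.314×310) = 2.396, so Q = 11.0.
With Q = [Zn²⁺]/[Hg²⁺] and the known concentrations, [Hg²⁺] in the denominator gives [Hg²⁺] = 0.013 M.

0.013 M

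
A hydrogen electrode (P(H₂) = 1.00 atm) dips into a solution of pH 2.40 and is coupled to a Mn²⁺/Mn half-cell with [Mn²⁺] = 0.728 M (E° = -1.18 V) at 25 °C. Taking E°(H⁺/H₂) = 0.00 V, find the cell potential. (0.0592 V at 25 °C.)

The hydrogen couple is the cathode, so E°_cell = 1.18 V; n = 2.
[H⁺] = 10^(−2.40) = 0.0040 M, and Q = [Mn²⁺]·P(H₂) / [H⁺]^2 = 4.59 × 10^4.
E = E° − (0.0592/2) log Q = 1.18 − (0.0592/2)(4.662) = 1.042 V.

1.04 V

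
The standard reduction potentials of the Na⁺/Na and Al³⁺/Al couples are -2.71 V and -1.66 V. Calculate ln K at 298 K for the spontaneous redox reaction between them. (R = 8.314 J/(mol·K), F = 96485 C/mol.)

E°_cell = -1.66 − (-2.71) = 1.05 V, with n = 3 electrons transferred.
At equilibrium E = 0, so the Nernst equation gives ln K = nFE°/RT = (3)(96485)(1.05)/((8.314)(298)) = 122.67.

ln K = 122.7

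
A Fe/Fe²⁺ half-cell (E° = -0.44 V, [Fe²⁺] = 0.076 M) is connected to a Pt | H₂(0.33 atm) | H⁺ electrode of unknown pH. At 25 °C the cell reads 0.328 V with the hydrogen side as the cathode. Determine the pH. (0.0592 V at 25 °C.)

E°_cell = 0.44 V and n = 2.
log Q = n(E° − E)/0.0592 = 2×(0.44 − 0.328)/0.0592 = 3.784.
With Q = [Fe²⁺]·P(H₂) / [H⁺]^2, solving for [H⁺] gives log[H⁺] = -2.692, so pH = 2.69.

pH = 2.69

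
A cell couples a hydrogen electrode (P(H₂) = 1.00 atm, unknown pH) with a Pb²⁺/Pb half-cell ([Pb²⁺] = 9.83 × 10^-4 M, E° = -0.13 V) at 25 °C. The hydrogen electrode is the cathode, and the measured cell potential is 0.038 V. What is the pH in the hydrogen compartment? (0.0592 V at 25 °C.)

pH = 3.06

E°_cell = 0.13 V and n = 2.
log Q = n(E° − E)/0.0592 = 2×(0.13 − 0.038)/0.0592 = 3.108.
With Q = [Pb²⁺]·P(H₂) / [H⁺]^2, solving for [H⁺] gives log[H⁺] = -3.058, so pH = 3.06.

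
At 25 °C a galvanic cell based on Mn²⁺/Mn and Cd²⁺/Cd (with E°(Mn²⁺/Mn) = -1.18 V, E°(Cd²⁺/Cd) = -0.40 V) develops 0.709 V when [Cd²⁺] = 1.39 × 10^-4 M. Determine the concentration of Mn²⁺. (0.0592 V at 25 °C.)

From the Nernst equation, log Q = n(E° − E)/0.0592 = 2(0.78 − 0.709)/0.0592 = 2.399, so Q = 250.
With Q = [Mn²⁺]/[Cd²⁺] and the known concentrations, [Mn²⁺] in the numerator gives [Mn²⁺] = 0.035 M.

0.035 M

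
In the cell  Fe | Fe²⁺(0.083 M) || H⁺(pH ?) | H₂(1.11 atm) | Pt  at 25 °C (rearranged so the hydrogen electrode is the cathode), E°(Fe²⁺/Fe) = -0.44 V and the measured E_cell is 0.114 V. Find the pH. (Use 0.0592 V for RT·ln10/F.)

pH = 6.02

E°_cell = 0.44 V and n = 2.
log Q = n(E° − E)/0.0592 = 2×(0.44 − 0.114)/0.0592 = 11.014.
With Q = [Fe²⁺]·P(H₂) / [H⁺]^2, solving for [H⁺] gives log[H⁺] = -6.025, so pH = 6.02.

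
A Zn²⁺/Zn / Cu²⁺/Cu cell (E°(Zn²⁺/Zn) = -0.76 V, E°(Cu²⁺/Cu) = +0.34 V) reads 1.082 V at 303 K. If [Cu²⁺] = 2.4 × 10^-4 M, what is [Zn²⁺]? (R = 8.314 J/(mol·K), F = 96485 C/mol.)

9.5 × 10^-4 M

From the Nernst equation, ln Q = nF(E° − E)/RT = 2×96485×(1.10 − 1.082)/(8.314×303) = 1.379, so Q = 3.97.
With Q = [Zn²⁺]/[Cu²⁺] and the known concentrations, [Zn²⁺] in the numerator gives [Zn²⁺] = 9.5 × 10^-4 M.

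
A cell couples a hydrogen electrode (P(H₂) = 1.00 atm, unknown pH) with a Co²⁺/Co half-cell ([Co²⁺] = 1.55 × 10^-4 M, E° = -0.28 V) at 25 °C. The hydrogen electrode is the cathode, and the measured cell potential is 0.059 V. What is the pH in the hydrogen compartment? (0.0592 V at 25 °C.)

pH = 5.64

E°_cell = 0.28 V and n = 2.
log Q = n(E° − E)/0.0592 = 2×(0.28 − 0.059)/0.0592 = 7.466.
With Q = [Co²⁺]·P(H₂) / [H⁺]^2, solving for [H⁺] gives log[H⁺] = -5.638, so pH = 5.64.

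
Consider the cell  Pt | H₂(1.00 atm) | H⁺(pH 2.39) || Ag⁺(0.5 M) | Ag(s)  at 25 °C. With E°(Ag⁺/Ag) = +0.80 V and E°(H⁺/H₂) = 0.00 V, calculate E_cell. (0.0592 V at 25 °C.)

The Ag⁺/Ag couple is the cathode, so E°_cell = 0.80 V; n = 2.
[H⁺] = 10^(−2.39) = 0.0041 M, and Q = [H⁺]^2 / ([Ag⁺]^2·P(H₂)) = 6.64 × 10^-5.
E = E° − (0.0592/2) log Q = 0.80 − (0.0592/2)(-4.178) = 0.924 V.

0.92 V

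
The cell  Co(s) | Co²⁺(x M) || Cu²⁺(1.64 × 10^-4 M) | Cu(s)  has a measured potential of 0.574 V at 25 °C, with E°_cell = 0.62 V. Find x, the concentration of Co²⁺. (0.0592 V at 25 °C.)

From the Nernst equation, log Q = n(E° − E)/0.0592 = 2(0.62 − 0.574)/0.0592 = 1.554, so Q = 35.8.
With Q = [Co²⁺]/[Cu²⁺] and the known concentrations, [Co²⁺] in the numerator gives [Co²⁺] = 0.0059 M.

0.0059 M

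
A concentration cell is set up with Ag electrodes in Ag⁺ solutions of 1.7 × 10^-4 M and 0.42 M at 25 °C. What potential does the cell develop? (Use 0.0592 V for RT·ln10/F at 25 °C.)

0.20 V

Both half-cells are Ag⁺/Ag, so E°_cell = 0. The concentrated side is the cathode; the cell reaction moves Ag⁺ from high to low concentration with n = 1.
Q = [Ag⁺]_dilute/[Ag⁺]_conc = 1.7 × 10^-4/0.42 = 4.05 × 10^-4.
E = 0 − (0.0592/1) log Q = −(0.0592/1)(-3.393) = 0.2009 V.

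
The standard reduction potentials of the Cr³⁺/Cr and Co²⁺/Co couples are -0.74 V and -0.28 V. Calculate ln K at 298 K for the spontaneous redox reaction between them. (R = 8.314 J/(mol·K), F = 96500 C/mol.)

ln K = 107.5

E°_cell = -0.28 − (-0.74) = 0.46 V, with n = 6 electrons transferred.
At equilibrium E = 0, so the Nernst equation gives ln K = nFE°/RT = (6)(96500)(0.46)/((8.314)(298)) = 107.50.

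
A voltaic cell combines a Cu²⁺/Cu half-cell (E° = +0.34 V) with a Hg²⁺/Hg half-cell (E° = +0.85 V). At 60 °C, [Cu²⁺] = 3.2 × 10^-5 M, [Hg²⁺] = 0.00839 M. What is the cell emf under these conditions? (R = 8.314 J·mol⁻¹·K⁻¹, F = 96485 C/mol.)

0.590 V

The Hg²⁺/Hg couple has the higher reduction potential and acts as the cathode, so E°_cell = +0.85 − (+0.34) = 0.51 V.
Balancing electrons gives n = 2; the reaction quotient is Q = [Cu²⁺]/[Hg²⁺] = 0.00381.
E = E° − (RT/nF) ln Q = 0.51 − (8.314×333)/(2×96485) × (-5.569) = 0.510 + 0.080 = 0.590 V.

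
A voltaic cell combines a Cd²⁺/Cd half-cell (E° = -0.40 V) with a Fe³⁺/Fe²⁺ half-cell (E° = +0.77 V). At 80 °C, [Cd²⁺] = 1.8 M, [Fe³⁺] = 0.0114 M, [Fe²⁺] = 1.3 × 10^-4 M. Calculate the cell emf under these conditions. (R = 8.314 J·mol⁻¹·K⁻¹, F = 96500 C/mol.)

The Fe³⁺/Fe²⁺ couple has the higher reduction potential and acts as the cathode, so E°_cell = +0.77 − (-0.40) = 1.17 V.
Balancing electrons gives n = 2; the reaction quotient is Q = [Cd²⁺]·[Fe²⁺]^2/[Fe³⁺]^2 = 2.34 × 10^-4.
E = E° − (RT/nF) ln Q = 1.17 − (8.314×353)/(2×96500) × (-8.360) = 1.170 + 0.127 = 1.297 V.

1.30 V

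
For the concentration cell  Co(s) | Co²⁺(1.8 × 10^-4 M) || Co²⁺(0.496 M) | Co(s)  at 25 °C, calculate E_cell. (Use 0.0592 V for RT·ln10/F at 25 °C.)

Both half-cells are Co²⁺/Co, so E°_cell = 0. The concentrated side is the cathode; the cell reaction moves Co²⁺ from high to low concentration with n = 2.
Q = [Co²⁺]_dilute/[Co²⁺]_conc = 1.8 × 10^-4/0.496 = 3.63 × 10^-4.
E = 0 − (0.0592/2) log Q = −(0.0592/2)(-3.440) = 0.1018 V.

0.10 V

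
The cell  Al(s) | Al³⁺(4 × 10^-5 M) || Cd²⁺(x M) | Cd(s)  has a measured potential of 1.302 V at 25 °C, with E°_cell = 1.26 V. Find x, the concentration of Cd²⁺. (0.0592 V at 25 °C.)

0.031 M

From the Nernst equation, log Q = n(E° − E)/0.0592 = 6(1.26 − 1.302)/0.0592 = -4.257, so Q = 5.54 × 10^-5.
With Q = [Al³⁺]^2/[Cd²⁺]^3 and the known concentrations, [Cd²⁺]^3 in the denominator gives [Cd²⁺] = 0.031 M.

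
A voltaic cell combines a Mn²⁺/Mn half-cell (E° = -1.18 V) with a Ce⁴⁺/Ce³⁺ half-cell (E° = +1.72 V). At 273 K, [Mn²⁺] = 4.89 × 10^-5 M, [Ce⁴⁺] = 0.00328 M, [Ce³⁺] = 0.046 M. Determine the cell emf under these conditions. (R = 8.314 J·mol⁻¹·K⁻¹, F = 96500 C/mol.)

The Ce⁴⁺/Ce³⁺ couple has the higher reduction potential and acts as the cathode, so E°_cell = +1.72 − (-1.18) = 2.90 V.
Balancing electrons gives n = 2; the reaction quotient is Q = [Mn²⁺]·[Ce³⁺]^2/[Ce⁴⁺]^2 = 0.00962.
E = E° − (RT/nF) ln Q = 2.90 − (8.314×273)/(2×96500) × (-4.644) = 2.900 + 0.055 = 2.955 V.

2.95 V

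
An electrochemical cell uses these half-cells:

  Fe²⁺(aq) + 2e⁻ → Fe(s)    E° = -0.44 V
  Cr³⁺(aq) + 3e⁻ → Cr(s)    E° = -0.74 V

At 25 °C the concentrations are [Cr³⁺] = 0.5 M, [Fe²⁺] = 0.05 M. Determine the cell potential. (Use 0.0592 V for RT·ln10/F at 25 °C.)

0.267 V

The Fe²⁺/Fe couple has the higher reduction potential and acts as the cathode, so E°_cell = -0.44 − (-0.74) = 0.30 V.
Balancing electrons gives n = 6; the reaction quotient is Q = [Cr³⁺]^2/[Fe²⁺]^3 = 2000.
At 25 °C, E = E° − (0.0592/n) log Q = 0.30 − (0.0592/6)(3.301) = 0.300 − 0.033 = 0.267 V.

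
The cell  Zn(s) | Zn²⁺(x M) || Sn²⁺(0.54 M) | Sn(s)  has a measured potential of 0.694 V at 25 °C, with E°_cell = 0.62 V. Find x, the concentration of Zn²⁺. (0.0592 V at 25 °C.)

0.0017 M

From the Nernst equation, log Q = n(E° − E)/0.0592 = 2(0.62 − 0.694)/0.0592 = -2.500, so Q = 0.00316.
With Q = [Zn²⁺]/[Sn²⁺] and the known concentrations, [Zn²⁺] in the numerator gives [Zn²⁺] = 0.0017 M.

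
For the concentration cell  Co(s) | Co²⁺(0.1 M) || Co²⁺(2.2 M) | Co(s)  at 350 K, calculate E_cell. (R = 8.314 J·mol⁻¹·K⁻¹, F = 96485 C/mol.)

Both half-cells are Co²⁺/Co, so E°_cell = 0. The concentrated side is the cathode; the cell reaction moves Co²⁺ from high to low concentration with n = 2.
Q = [Co²⁺]_dilute/[Co²⁺]_conc = 0.1/2.2 = 0.0455.
E = 0 − (RT/nF) ln Q = −((8.314×350)/(2×96485))(-3.091) = 0.0466 V.

0.047 V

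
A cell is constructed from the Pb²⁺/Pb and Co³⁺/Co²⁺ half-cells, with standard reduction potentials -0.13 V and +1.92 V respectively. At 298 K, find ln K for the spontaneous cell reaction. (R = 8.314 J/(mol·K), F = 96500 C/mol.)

ln K = 159.7

E°_cell = +1.92 − (-0.13) = 2.05 V, with n = 2 electrons transferred.
At equilibrium E = 0, so the Nernst equation gives ln K = nFE°/RT = (2)(96500)(2.05)/((8.314)(298)) = 159.69.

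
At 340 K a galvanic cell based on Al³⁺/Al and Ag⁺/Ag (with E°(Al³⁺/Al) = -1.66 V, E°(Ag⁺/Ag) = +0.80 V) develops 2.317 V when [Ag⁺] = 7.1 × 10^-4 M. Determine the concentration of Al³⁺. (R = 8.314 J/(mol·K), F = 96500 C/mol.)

From the Nernst equation, ln Q = nF(E° − E)/RT = 3×96500×(2.46 − 2.317)/(8.314×340) = 14.645, so Q = 2.29 × 10^6.
With Q = [Al³⁺]/[Ag⁺]^3 and the known concentrations, [Al³⁺] in the numerator gives [Al³⁺] = 8.2 × 10^-4 M.

8.2 × 10^-4 M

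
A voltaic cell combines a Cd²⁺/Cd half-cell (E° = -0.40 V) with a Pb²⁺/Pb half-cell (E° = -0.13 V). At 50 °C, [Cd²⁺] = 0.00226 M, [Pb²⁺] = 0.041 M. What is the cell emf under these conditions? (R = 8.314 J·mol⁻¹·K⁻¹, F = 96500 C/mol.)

The Pb²⁺/Pb couple has the higher reduction potential and acts as the cathode, so E°_cell = -0.13 − (-0.40) = 0.27 V.
Balancing electrons gives n = 2; the reaction quotient is Q = [Cd²⁺]/[Pb²⁺] = 0.0551.
E = E° − (RT/nF) ln Q = 0.27 − (8.314×323)/(2×96500) × (-2.898) = 0.270 + 0.040 = 0.310 V.

0.310 V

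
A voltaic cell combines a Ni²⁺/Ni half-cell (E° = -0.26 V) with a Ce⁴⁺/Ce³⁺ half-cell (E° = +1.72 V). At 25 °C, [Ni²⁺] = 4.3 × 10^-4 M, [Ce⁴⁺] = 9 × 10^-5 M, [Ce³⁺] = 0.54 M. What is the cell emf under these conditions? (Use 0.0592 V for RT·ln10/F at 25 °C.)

The Ce⁴⁺/Ce³⁺ couple has the higher reduction potential and acts as the cathode, so E°_cell = +1.72 − (-0.26) = 1.98 V.
Balancing electrons gives n = 2; the reaction quotient is Q = [Ni²⁺]·[Ce³⁺]^2/[Ce⁴⁺]^2 = 1.55 × 10^4.
At 25 °C, E = E° − (0.0592/n) log Q = 1.98 − (0.0592/2)(4.190) = 1.980 − 0.124 = 1.856 V.

1.86 V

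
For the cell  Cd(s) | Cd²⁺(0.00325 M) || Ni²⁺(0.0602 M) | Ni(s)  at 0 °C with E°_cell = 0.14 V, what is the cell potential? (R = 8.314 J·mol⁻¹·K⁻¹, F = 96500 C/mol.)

Balancing electrons gives n = 2; the reaction quotient is Q = [Cd²⁺]/[Ni²⁺] = 0.0540.
E = E° − (RT/nF) ln Q = 0.14 − (8.314×273)/(2×96500) × (-2.919) = 0.140 + 0.034 = 0.174 V.

0.174 V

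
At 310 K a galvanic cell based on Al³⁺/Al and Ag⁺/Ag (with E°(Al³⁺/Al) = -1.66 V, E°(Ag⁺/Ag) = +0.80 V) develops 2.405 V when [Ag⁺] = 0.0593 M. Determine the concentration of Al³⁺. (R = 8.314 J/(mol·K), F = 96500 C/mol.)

From the Nernst equation, ln Q = nF(E° − E)/RT = 3×96500×(2.46 − 2.405)/(8.314×310) = 6.178, so Q = 482.
With Q = [Al³⁺]/[Ag⁺]^3 and the known concentrations, [Al³⁺] in the numerator gives [Al³⁺] = 0.1 M.

0.1 M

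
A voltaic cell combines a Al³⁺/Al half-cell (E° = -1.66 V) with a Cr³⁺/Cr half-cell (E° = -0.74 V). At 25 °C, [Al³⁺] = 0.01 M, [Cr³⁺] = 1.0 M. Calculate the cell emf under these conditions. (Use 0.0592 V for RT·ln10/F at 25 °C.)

The Cr³⁺/Cr couple has the higher reduction potential and acts as the cathode, so E°_cell = -0.74 − (-1.66) = 0.92 V.
Balancing electrons gives n = 3; the reaction quotient is Q = [Al³⁺]/[Cr³⁺] = 0.0100.
At 25 °C, E = E° − (0.0592/n) log Q = 0.92 − (0.0592/3)(-2.000) = 0.920 + 0.039 = 0.959 V.

0.959 V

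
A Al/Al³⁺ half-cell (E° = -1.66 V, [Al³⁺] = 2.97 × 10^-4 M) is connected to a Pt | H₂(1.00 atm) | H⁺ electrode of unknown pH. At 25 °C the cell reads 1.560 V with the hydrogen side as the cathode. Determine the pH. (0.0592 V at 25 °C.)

E°_cell = 1.66 V and n = 6.
log Q = n(E° − E)/0.0592 = 6×(1.66 − 1.560)/0.0592 = 10.135.
With Q = [Al³⁺]^2·P(H₂)^3 / [H⁺]^6, solving for [H⁺] gives log[H⁺] = -2.865, so pH = 2.86.

pH = 2.86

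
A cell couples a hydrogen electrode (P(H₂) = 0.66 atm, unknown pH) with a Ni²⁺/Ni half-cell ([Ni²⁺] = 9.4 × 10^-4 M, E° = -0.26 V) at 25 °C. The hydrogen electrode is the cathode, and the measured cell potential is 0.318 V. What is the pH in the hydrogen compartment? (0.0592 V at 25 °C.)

pH = 0.62

E°_cell = 0.26 V and n = 2.
log Q = n(E° − E)/0.0592 = 2×(0.26 − 0.318)/0.0592 = -1.959.
With Q = [Ni²⁺]·P(H₂) / [H⁺]^2, solving for [H⁺] gives log[H⁺] = -0.624, so pH = 0.62.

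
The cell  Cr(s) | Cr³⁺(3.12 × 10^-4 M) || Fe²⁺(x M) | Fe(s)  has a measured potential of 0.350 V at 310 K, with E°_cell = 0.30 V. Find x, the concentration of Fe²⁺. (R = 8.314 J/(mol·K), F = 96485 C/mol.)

0.19 M

From the Nernst equation, ln Q = nF(E° − E)/RT = 6×96485×(0.30 − 0.350)/(8.314×310) = -11.231, so Q = 1.33 × 10^-5.
With Q = [Cr³⁺]^2/[Fe²⁺]^3 and the known concentrations, [Fe²⁺]^3 in the denominator gives [Fe²⁺] = 0.19 M.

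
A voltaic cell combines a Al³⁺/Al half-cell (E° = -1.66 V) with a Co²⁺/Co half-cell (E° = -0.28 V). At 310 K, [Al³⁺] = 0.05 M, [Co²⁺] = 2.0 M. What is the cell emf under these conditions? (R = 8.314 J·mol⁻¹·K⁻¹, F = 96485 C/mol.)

1.42 V

The Co²⁺/Co couple has the higher reduction potential and acts as the cathode, so E°_cell = -0.28 − (-1.66) = 1.38 V.
Balancing electrons gives n = 6; the reaction quotient is Q = [Al³⁺]^2/[Co²⁺]^3 = 3.13 × 10^-4.
E = E° − (RT/nF) ln Q = 1.38 − (8.314×310)/(6×96485) × (-8.071) = 1.380 + 0.036 = 1.416 V.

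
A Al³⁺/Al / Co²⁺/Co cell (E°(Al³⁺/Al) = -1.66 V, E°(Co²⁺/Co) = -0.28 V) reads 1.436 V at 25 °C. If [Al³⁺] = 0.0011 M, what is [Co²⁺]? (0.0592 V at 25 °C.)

0.83 M

From the Nernst equation, log Q = n(E° − E)/0.0592 = 6(1.38 − 1.436)/0.0592 = -5.676, so Q = 2.11 × 10^-6.
With Q = [Al³⁺]^2/[Co²⁺]^3 and the known concentrations, [Co²⁺]^3 in the denominator gives [Co²⁺] = 0.83 M.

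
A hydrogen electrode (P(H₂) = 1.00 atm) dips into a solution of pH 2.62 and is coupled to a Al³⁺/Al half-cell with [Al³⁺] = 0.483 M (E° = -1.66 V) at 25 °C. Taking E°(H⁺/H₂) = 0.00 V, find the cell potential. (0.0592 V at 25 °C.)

1.51 V

The hydrogen couple is the cathode, so E°_cell = 1.66 V; n = 6.
[H⁺] = 10^(−2.62) = 0.0024 M, and Q = [Al³⁺]^2·P(H₂)^3 / [H⁺]^6 = 1.22 × 10^15.
E = E° − (0.0592/6) log Q = 1.66 − (0.0592/6)(15.088) = 1.511 V.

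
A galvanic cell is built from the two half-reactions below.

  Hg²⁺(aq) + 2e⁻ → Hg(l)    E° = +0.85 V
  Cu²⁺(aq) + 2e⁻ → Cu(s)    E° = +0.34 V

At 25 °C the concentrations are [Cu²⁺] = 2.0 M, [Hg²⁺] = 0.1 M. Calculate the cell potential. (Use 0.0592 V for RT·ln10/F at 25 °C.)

0.471 V

The Hg²⁺/Hg couple has the higher reduction potential and acts as the cathode, so E°_cell = +0.85 − (+0.34) = 0.51 V.
Balancing electrons gives n = 2; the reaction quotient is Q = [Cu²⁺]/[Hg²⁺] = 20.0.
At 25 °C, E = E° − (0.0592/n) log Q = 0.51 − (0.0592/2)(1.301) = 0.510 − 0.039 = 0.471 V.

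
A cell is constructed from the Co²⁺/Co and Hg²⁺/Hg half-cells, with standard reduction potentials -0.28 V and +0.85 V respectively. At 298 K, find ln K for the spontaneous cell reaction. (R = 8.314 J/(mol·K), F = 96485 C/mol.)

E°_cell = +0.85 − (-0.28) = 1.13 V, with n = 2 electrons transferred.
At equilibrium E = 0, so the Nernst equation gives ln K = nFE°/RT = (2)(96485)(1.13)/((8.314)(298)) = 88.01.

ln K = 88.0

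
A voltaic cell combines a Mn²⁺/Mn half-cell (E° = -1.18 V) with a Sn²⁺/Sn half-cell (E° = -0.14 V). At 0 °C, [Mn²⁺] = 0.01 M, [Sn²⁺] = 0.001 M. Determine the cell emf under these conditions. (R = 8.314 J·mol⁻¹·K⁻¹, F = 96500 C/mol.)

1.01 V

The Sn²⁺/Sn couple has the higher reduction potential and acts as the cathode, so E°_cell = -0.14 − (-1.18) = 1.04 V.
Balancing electrons gives n = 2; the reaction quotient is Q = [Mn²⁺]/[Sn²⁺] = 10.0.
E = E° − (RT/nF) ln Q = 1.04 − (8.314×273)/(2×96500) × (2.303) = 1.040 − 0.027 = 1.013 V.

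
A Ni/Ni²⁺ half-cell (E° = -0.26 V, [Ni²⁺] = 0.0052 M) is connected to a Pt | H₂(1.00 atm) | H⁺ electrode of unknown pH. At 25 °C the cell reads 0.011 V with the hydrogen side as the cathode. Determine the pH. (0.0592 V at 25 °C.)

E°_cell = 0.26 V and n = 2.
log Q = n(E° − E)/0.0592 = 2×(0.26 − 0.011)/0.0592 = 8.412.
With Q = [Ni²⁺]·P(H₂) / [H⁺]^2, solving for [H⁺] gives log[H⁺] = -5.348, so pH = 5.35.

pH = 5.35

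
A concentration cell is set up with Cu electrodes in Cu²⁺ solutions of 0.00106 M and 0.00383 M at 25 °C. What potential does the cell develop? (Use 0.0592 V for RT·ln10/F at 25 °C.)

Both half-cells are Cu²⁺/Cu, so E°_cell = 0. The concentrated side is the cathode; the cell reaction moves Cu²⁺ from high to low concentration with n = 2.
Q = [Cu²⁺]_dilute/[Cu²⁺]_conc = 0.00106/0.00383 = 0.277.
E = 0 − (0.0592/2) log Q = −(0.0592/2)(-0.558) = 0.0165 V.

0.017 V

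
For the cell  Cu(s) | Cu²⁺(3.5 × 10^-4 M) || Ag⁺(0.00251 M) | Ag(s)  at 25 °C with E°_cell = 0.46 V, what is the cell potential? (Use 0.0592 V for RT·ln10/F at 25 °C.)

Balancing electrons gives n = 2; the reaction quotient is Q = [Cu²⁺]/[Ag⁺]^2 = 55.6.
At 25 °C, E = E° − (0.0592/n) log Q = 0.46 − (0.0592/2)(1.745) = 0.460 − 0.052 = 0.408 V.

0.408 V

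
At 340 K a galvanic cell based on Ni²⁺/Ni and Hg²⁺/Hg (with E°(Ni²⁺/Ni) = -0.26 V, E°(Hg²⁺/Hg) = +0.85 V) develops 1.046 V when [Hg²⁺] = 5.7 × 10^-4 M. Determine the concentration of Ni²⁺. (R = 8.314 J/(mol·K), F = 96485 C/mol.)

0.045 M

From the Nernst equation, ln Q = nF(E° − E)/RT = 2×96485×(1.11 − 1.046)/(8.314×340) = 4.369, so Q = 79.0.
With Q = [Ni²⁺]/[Hg²⁺] and the known concentrations, [Ni²⁺] in the numerator gives [Ni²⁺] = 0.045 M.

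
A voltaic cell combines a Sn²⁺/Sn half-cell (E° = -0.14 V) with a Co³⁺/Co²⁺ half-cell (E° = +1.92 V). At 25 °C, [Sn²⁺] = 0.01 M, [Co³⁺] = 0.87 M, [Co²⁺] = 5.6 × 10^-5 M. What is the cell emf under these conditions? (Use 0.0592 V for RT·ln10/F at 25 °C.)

2.37 V

The Co³⁺/Co²⁺ couple has the higher reduction potential and acts as the cathode, so E°_cell = +1.92 − (-0.14) = 2.06 V.
Balancing electrons gives n = 2; the reaction quotient is Q = [Sn²⁺]·[Co²⁺]^2/[Co³⁺]^2 = 4.14 × 10^-11.
At 25 °C, E = E° − (0.0592/n) log Q = 2.06 − (0.0592/2)(-10.383) = 2.060 + 0.307 = 2.367 V.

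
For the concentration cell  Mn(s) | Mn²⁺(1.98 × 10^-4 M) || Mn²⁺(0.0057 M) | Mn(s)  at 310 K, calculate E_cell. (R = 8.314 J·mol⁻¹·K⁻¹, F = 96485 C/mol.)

0.045 V

Both half-cells are Mn²⁺/Mn, so E°_cell = 0. The concentrated side is the cathode; the cell reaction moves Mn²⁺ from high to low concentration with n = 2.
Q = [Mn²⁺]_dilute/[Mn²⁺]_conc = 1.98 × 10^-4/0.0057 = 0.0347.
E = 0 − (RT/nF) ln Q = −((8.314×310)/(2×96485))(-3.360) = 0.0449 V.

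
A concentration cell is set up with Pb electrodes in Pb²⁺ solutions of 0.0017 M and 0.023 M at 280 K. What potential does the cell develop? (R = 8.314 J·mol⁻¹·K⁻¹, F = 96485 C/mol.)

0.031 V

Both half-cells are Pb²⁺/Pb, so E°_cell = 0. The concentrated side is the cathode; the cell reaction moves Pb²⁺ from high to low concentration with n = 2.
Q = [Pb²⁺]_dilute/[Pb²⁺]_conc = 0.0017/0.023 = 0.0739.
E = 0 − (RT/nF) ln Q = −((8.314×280)/(2×96485))(-2.605) = 0.0314 V.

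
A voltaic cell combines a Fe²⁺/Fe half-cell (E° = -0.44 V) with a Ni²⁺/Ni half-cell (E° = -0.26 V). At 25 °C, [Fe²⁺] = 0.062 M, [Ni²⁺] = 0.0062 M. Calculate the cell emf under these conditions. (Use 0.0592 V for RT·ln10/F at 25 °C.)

The Ni²⁺/Ni couple has the higher reduction potential and acts as the cathode, so E°_cell = -0.26 − (-0.44) = 0.18 V.
Balancing electrons gives n = 2; the reaction quotient is Q = [Fe²⁺]/[Ni²⁺] = 10.0.
At 25 °C, E = E° − (0.0592/n) log Q = 0.18 − (0.0592/2)(1.000) = 0.180 − 0.030 = 0.150 V.

0.150 V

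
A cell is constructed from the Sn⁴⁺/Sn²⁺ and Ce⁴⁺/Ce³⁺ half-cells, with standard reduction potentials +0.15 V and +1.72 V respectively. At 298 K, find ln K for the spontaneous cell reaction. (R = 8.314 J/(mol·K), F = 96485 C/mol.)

E°_cell = +1.72 − (+0.15) = 1.57 V, with n = 2 electrons transferred.
At equilibrium E = 0, so the Nernst equation gives ln K = nFE°/RT = (2)(96485)(1.57)/((8.314)(298)) = 122.28.

ln K = 122.3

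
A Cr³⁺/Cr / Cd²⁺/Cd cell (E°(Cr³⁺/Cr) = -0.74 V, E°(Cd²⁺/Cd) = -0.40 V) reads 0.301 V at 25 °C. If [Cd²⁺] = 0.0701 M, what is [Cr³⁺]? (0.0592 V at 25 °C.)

1.8 M

From the Nernst equation, log Q = n(E° − E)/0.0592 = 6(0.34 − 0.301)/0.0592 = 3.953, so Q = 8970.
With Q = [Cr³⁺]^2/[Cd²⁺]^3 and the known concentrations, [Cr³⁺]^2 in the numerator gives [Cr³⁺] = 1.8 M.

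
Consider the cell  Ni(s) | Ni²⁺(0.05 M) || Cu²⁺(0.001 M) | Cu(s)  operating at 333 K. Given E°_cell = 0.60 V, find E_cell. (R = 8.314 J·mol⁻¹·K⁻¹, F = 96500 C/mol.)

0.544 V

Balancing electrons gives n = 2; the reaction quotient is Q = [Ni²⁺]/[Cu²⁺] = 50.0.
E = E° − (RT/nF) ln Q = 0.60 − (8.314×333)/(2×96500) × (3.912) = 0.600 − 0.056 = 0.544 V.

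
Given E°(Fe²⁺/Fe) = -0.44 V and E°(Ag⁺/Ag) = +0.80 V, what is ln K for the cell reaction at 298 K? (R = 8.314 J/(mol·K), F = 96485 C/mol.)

ln K = 96.6

E°_cell = +0.80 − (-0.44) = 1.24 V, with n = 2 electrons transferred.
At equilibrium E = 0, so the Nernst equation gives ln K = nFE°/RT = (2)(96485)(1.24)/((8.314)(298)) = 96.58.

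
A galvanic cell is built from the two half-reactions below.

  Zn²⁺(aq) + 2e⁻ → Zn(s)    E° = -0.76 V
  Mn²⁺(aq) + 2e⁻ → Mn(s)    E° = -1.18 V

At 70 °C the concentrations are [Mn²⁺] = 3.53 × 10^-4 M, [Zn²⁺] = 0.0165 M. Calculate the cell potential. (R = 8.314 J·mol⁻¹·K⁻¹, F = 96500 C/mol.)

The Zn²⁺/Zn couple has the higher reduction potential and acts as the cathode, so E°_cell = -0.76 − (-1.18) = 0.42 V.
Balancing electrons gives n = 2; the reaction quotient is Q = [Mn²⁺]/[Zn²⁺] = 0.0214.
E = E° − (RT/nF) ln Q = 0.42 − (8.314×343)/(2×96500) × (-3.845) = 0.420 + 0.057 = 0.477 V.

0.477 V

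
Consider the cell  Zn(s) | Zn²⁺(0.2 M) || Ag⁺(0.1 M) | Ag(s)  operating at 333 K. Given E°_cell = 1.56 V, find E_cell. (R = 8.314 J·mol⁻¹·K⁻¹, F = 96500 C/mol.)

Balancing electrons gives n = 2; the reaction quotient is Q = [Zn²⁺]/[Ag⁺]^2 = 20.0.
E = E° − (RT/nF) ln Q = 1.56 − (8.314×333)/(2×96500) × (2.996) = 1.560 − 0.043 = 1.517 V.

1.52 V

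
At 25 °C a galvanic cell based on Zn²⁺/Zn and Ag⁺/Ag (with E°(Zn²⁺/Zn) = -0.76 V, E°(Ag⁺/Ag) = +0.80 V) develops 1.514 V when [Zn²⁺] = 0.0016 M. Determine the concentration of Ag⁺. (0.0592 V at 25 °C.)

0.0067 M

From the Nernst equation, log Q = n(E° − E)/0.0592 = 2(1.56 − 1.514)/0.0592 = 1.554, so Q = 35.8.
With Q = [Zn²⁺]/[Ag⁺]^2 and the known concentrations, [Ag⁺]^2 in the denominator gives [Ag⁺] = 0.0067 M.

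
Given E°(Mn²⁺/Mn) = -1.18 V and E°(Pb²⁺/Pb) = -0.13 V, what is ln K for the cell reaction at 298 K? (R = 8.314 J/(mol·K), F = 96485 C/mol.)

E°_cell = -0.13 − (-1.18) = 1.05 V, with n = 2 electrons transferred.
At equilibrium E = 0, so the Nernst equation gives ln K = nFE°/RT = (2)(96485)(1.05)/((8.314)(298)) = 81.78.

ln K = 81.8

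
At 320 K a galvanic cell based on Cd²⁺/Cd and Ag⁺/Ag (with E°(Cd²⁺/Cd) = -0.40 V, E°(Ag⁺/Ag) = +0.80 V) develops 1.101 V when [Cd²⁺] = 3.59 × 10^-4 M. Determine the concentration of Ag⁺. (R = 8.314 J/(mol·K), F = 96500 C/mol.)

From the Nernst equation, ln Q = nF(E° − E)/RT = 2×96500×(1.20 − 1.101)/(8.314×320) = 7.182, so Q = 1320.
With Q = [Cd²⁺]/[Ag⁺]^2 and the known concentrations, [Ag⁺]^2 in the denominator gives [Ag⁺] = 5.2 × 10^-4 M.

5.2 × 10^-4 M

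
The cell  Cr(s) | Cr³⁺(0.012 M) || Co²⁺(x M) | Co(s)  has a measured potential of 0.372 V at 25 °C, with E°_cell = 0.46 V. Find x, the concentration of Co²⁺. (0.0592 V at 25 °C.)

From the Nernst equation, log Q = n(E° − E)/0.0592 = 6(0.46 − 0.372)/0.0592 = 8.919, so Q = 8.3 × 10^8.
With Q = [Cr³⁺]^2/[Co²⁺]^3 and the known concentrations, [Co²⁺]^3 in the denominator gives [Co²⁺] = 5.6 × 10^-5 M.

5.6 × 10^-5 M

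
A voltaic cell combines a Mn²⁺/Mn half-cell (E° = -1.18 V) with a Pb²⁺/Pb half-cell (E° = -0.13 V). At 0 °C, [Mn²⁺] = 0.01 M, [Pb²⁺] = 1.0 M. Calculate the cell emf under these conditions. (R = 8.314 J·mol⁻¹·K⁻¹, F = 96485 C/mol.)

1.10 V

The Pb²⁺/Pb couple has the higher reduction potential and acts as the cathode, so E°_cell = -0.13 − (-1.18) = 1.05 V.
Balancing electrons gives n = 2; the reaction quotient is Q = [Mn²⁺]/[Pb²⁺] = 0.0100.
E = E° − (RT/nF) ln Q = 1.05 − (8.314×273)/(2×96485) × (-4.605) = 1.050 + 0.054 = 1.104 V.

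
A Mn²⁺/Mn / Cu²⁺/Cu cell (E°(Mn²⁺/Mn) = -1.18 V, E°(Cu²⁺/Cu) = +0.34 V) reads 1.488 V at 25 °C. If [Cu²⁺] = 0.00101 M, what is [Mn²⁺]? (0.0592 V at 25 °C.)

From the Nernst equation, log Q = n(E° − E)/0.0592 = 2(1.52 − 1.488)/0.0592 = 1.081, so Q = 12.1.
With Q = [Mn²⁺]/[Cu²⁺] and the known concentrations, [Mn²⁺] in the numerator gives [Mn²⁺] = 0.012 M.

0.012 M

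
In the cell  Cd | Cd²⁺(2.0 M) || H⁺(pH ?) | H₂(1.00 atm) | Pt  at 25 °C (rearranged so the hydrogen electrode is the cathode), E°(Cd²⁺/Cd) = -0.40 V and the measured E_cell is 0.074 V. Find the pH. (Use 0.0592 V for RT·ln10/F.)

pH = 5.36

E°_cell = 0.40 V and n = 2.
log Q = n(E° − E)/0.0592 = 2×(0.40 − 0.074)/0.0592 = 11.014.
With Q = [Cd²⁺]·P(H₂) / [H⁺]^2, solving for [H⁺] gives log[H⁺] = -5.356, so pH = 5.36.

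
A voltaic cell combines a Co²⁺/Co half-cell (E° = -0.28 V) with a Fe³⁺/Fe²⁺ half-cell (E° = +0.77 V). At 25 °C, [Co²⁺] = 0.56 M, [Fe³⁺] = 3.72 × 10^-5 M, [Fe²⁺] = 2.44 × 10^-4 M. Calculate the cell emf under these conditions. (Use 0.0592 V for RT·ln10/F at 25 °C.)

The Fe³⁺/Fe²⁺ couple has the higher reduction potential and acts as the cathode, so E°_cell = +0.77 − (-0.28) = 1.05 V.
Balancing electrons gives n = 2; the reaction quotient is Q = [Co²⁺]·[Fe²⁺]^2/[Fe³⁺]^2 = 24.1.
At 25 °C, E = E° − (0.0592/n) log Q = 1.05 − (0.0592/2)(1.382) = 1.050 − 0.041 = 1.009 V.

1.01 V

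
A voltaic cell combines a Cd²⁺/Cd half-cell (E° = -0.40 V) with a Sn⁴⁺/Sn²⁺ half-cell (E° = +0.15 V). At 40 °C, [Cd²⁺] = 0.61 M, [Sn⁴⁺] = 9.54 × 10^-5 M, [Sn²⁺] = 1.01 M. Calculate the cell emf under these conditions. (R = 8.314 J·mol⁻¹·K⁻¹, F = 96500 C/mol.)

0.432 V

The Sn⁴⁺/Sn²⁺ couple has the higher reduction potential and acts as the cathode, so E°_cell = +0.15 − (-0.40) = 0.55 V.
Balancing electrons gives n = 2; the reaction quotient is Q = [Cd²⁺]·[Sn²⁺]/[Sn⁴⁺] = 6460.
E = E° − (RT/nF) ln Q = 0.55 − (8.314×313)/(2×96500) × (8.773) = 0.550 − 0.118 = 0.432 V.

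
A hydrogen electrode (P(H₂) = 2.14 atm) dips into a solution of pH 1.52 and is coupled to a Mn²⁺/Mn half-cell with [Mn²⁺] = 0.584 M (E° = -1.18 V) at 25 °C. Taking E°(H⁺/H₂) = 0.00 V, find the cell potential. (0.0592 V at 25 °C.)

The hydrogen couple is the cathode, so E°_cell = 1.18 V; n = 2.
[H⁺] = 10^(−1.52) = 0.030 M, and Q = [Mn²⁺]·P(H₂) / [H⁺]^2 = 1370.
E = E° − (0.0592/2) log Q = 1.18 − (0.0592/2)(3.137) = 1.087 V.

1.09 V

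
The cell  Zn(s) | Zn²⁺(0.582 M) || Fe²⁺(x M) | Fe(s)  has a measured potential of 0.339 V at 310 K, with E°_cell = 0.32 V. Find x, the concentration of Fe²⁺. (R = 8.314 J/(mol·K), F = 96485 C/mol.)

From the Nernst equation, ln Q = nF(E° − E)/RT = 2×96485×(0.32 − 0.339)/(8.314×310) = -1.423, so Q = 0.241.
With Q = [Zn²⁺]/[Fe²⁺] and the known concentrations, [Fe²⁺] in the denominator gives [Fe²⁺] = 2.4 M.

2.4 M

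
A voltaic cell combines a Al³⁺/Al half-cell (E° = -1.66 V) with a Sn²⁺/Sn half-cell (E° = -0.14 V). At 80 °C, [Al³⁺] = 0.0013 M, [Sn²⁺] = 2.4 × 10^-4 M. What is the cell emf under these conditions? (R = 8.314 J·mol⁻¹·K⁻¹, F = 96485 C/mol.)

The Sn²⁺/Sn couple has the higher reduction potential and acts as the cathode, so E°_cell = -0.14 − (-1.66) = 1.52 V.
Balancing electrons gives n = 6; the reaction quotient is Q = [Al³⁺]^2/[Sn²⁺]^3 = 1.22 × 10^5.
E = E° − (RT/nF) ln Q = 1.52 − (8.314×353)/(6×96485) × (11.714) = 1.520 − 0.059 = 1.461 V.

1.46 V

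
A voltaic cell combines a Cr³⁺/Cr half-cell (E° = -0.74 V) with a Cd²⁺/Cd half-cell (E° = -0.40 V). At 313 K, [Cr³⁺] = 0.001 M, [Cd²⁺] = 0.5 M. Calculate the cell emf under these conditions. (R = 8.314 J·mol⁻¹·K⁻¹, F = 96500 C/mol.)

0.393 V

The Cd²⁺/Cd couple has the higher reduction potential and acts as the cathode, so E°_cell = -0.40 − (-0.74) = 0.34 V.
Balancing electrons gives n = 6; the reaction quotient is Q = [Cr³⁺]^2/[Cd²⁺]^3 = 8 × 10^-6.
E = E° − (RT/nF) ln Q = 0.34 − (8.314×313)/(6×96500) × (-11.736) = 0.340 + 0.053 = 0.393 V.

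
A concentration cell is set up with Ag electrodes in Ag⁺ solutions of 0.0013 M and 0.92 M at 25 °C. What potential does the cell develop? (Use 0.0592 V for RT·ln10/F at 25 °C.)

0.17 V

Both half-cells are Ag⁺/Ag, so E°_cell = 0. The concentrated side is the cathode; the cell reaction moves Ag⁺ from high to low concentration with n = 1.
Q = [Ag⁺]_dilute/[Ag⁺]_conc = 0.0013/0.92 = 0.00141.
E = 0 − (0.0592/1) log Q = −(0.0592/1)(-2.850) = 0.1687 V.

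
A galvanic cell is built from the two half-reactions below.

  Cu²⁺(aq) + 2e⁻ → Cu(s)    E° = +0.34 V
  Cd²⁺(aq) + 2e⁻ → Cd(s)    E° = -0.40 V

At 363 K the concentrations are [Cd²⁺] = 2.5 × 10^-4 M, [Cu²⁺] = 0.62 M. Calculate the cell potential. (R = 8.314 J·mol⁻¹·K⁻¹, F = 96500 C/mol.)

0.862 V

The Cu²⁺/Cu couple has the higher reduction potential and acts as the cathode, so E°_cell = +0.34 − (-0.40) = 0.74 V.
Balancing electrons gives n = 2; the reaction quotient is Q = [Cd²⁺]/[Cu²⁺] = 4.03 × 10^-4.
E = E° − (RT/nF) ln Q = 0.74 − (8.314×363)/(2×96500) × (-7.816) = 0.740 + 0.122 = 0.862 V.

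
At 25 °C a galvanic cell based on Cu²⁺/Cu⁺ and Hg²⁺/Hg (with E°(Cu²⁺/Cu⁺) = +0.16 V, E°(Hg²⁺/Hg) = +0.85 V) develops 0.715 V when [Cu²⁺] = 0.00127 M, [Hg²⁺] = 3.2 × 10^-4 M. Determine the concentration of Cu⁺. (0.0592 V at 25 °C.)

From the Nernst equation, log Q = n(E° − E)/0.0592 = 2(0.69 − 0.715)/0.0592 = -0.845, so Q = 0.143.
With Q = [Cu²⁺]^2/([Cu⁺]^2·[Hg²⁺]) and the known concentrations, [Cu⁺]^2 in the denominator gives [Cu⁺] = 0.19 M.

0.19 M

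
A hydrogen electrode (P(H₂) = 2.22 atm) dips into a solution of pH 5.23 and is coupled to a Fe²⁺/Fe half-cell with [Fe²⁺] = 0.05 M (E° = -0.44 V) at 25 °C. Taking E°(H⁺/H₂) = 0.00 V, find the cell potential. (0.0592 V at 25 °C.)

The hydrogen couple is the cathode, so E°_cell = 0.44 V; n = 2.
[H⁺] = 10^(−5.23) = 5.9 × 10^-6 M, and Q = [Fe²⁺]·P(H₂) / [H⁺]^2 = 3.2 × 10^9.
E = E° − (0.0592/2) log Q = 0.44 − (0.0592/2)(9.505) = 0.159 V.

0.16 V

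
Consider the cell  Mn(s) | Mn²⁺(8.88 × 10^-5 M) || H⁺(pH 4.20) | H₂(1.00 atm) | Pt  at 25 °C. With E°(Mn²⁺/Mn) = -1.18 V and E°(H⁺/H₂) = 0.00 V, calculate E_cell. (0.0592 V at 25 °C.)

The hydrogen couple is the cathode, so E°_cell = 1.18 V; n = 2.
[H⁺] = 10^(−4.20) = 6.3 × 10^-5 M, and Q = [Mn²⁺]·P(H₂) / [H⁺]^2 = 2.23 × 10^4.
E = E° − (0.0592/2) log Q = 1.18 − (0.0592/2)(4.348) = 1.051 V.

1.05 V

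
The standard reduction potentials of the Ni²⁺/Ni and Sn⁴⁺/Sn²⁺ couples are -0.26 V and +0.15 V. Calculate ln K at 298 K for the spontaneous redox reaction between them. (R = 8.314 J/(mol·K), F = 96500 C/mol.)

E°_cell = +0.15 − (-0.26) = 0.41 V, with n = 2 electrons transferred.
At equilibrium E = 0, so the Nernst equation gives ln K = nFE°/RT = (2)(96500)(0.41)/((8.314)(298)) = 31.94.

ln K = 31.9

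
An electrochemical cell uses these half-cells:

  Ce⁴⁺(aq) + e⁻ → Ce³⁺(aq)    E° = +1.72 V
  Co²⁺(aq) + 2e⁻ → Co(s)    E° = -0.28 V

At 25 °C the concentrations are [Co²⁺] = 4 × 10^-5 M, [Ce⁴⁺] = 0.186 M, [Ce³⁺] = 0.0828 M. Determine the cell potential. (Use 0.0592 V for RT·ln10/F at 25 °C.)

The Ce⁴⁺/Ce³⁺ couple has the higher reduction potential and acts as the cathode, so E°_cell = +1.72 − (-0.28) = 2.00 V.
Balancing electrons gives n = 2; the reaction quotient is Q = [Co²⁺]·[Ce³⁺]^2/[Ce⁴⁺]^2 = 7.93 × 10^-6.
At 25 °C, E = E° − (0.0592/n) log Q = 2.00 − (0.0592/2)(-5.101) = 2.000 + 0.151 = 2.151 V.

2.15 V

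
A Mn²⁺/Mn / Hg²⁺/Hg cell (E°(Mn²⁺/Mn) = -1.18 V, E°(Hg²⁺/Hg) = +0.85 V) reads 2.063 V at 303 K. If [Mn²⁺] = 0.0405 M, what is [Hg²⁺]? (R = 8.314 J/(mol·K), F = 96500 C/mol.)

From the Nernst equation, ln Q = nF(E° − E)/RT = 2×96500×(2.03 − 2.063)/(8.314×303) = -2.528, so Q = 0.0798.
With Q = [Mn²⁺]/[Hg²⁺] and the known concentrations, [Hg²⁺] in the denominator gives [Hg²⁺] = 0.51 M.

0.51 M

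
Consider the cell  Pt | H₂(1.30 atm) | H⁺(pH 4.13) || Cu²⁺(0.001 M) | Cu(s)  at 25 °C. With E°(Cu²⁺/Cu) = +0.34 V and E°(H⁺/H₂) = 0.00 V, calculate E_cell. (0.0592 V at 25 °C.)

0.50 V

The Cu²⁺/Cu couple is the cathode, so E°_cell = 0.34 V; n = 2.
[H⁺] = 10^(−4.13) = 7.4 × 10^-5 M, and Q = [H⁺]^2 / ([Cu²⁺]·P(H₂)) = 4.23 × 10^-6.
E = E° − (0.0592/2) log Q = 0.34 − (0.0592/2)(-5.374) = 0.499 V.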